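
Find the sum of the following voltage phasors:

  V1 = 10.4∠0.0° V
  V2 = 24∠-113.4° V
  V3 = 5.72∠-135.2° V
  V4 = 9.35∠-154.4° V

Step 1 — Convert each phasor to rectangular form:
  V1 = 10.4·(cos(0.0°) + j·sin(0.0°)) = 10.4 V
  V2 = 24·(cos(-113.4°) + j·sin(-113.4°)) = -9.532 - j22.03 V
  V3 = 5.72·(cos(-135.2°) + j·sin(-135.2°)) = -4.059 - j4.031 V
  V4 = 9.35·(cos(-154.4°) + j·sin(-154.4°)) = -8.432 - j4.04 V
Step 2 — Sum components: V_total = -11.62 - j30.1 V.
Step 3 — Convert to polar: |V_total| = 32.26 V, ∠V_total = -111.1°.

V_total = 32.26∠-111.1° V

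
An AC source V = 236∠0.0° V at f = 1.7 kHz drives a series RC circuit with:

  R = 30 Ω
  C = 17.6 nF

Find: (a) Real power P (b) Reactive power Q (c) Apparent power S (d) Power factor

Step 1 — Angular frequency: ω = 2π·f = 2π·1700 = 1.068e+04 rad/s.
Step 2 — Component impedances:
  R: Z = R = 30 Ω
  C: Z = 1/(jωC) = -j/(ω·C) = 0 - j5319 Ω
Step 3 — Series combination: Z_total = R + C = 30 - j5319 Ω = 5319∠-89.7° Ω.
Step 4 — Source phasor: V = 236∠0.0° V = 236 V.
Step 5 — Current: I = V / Z = 0.0002502 + j0.04436 A = 0.04437∠89.7° A.
Step 6 — Complex power: S = V·I* = 0.05905 - j10.47 VA.
Step 7 — Real power: P = Re(S) = 0.05905 W.
Step 8 — Reactive power: Q = Im(S) = -10.47 VAR.
Step 9 — Apparent power: |S| = 10.47 VA.
Step 10 — Power factor: PF = P/|S| = 0.00564 (leading).

(a) P = 0.05905 W  (b) Q = -10.47 VAR  (c) S = 10.47 VA  (d) PF = 0.00564 (leading)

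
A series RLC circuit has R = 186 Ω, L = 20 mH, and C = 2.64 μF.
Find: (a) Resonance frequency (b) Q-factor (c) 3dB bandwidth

Step 1 — Resonance condition Im(Z)=0 gives ω₀ = 1/√(LC).
Step 2 — ω₀ = 1/√(0.02·2.64e-06) = 4352 rad/s.
Step 3 — f₀ = ω₀/(2π) = 692.6 Hz.
Step 4 — Series Q: Q = ω₀L/R = 4352·0.02/186 = 0.468.
Step 5 — 3dB bandwidth: Δω = ω₀/Q = 9300 rad/s; BW = Δω/(2π) = 1480 Hz.

(a) f₀ = 692.6 Hz  (b) Q = 0.468  (c) BW = 1480 Hz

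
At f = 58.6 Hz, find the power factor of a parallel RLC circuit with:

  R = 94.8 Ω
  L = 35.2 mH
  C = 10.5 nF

Step 1 — Angular frequency: ω = 2π·f = 2π·58.6 = 368.2 rad/s.
Step 2 — Component impedances:
  R: Z = R = 94.8 Ω
  L: Z = jωL = j·368.2·0.0352 = 0 + j12.96 Ω
  C: Z = 1/(jωC) = -j/(ω·C) = 0 - j2.587e+05 Ω
Step 3 — Parallel combination: 1/Z_total = 1/R + 1/L + 1/C; Z_total = 1.74 + j12.72 Ω = 12.84∠82.2° Ω.
Step 4 — Power factor: PF = cos(φ) = Re(Z)/|Z| = 1.74/12.84 = 0.1355.
Step 5 — Type: Im(Z) = 12.72 ⇒ lagging (phase φ = 82.2°).

PF = 0.1355 (lagging, φ = 82.2°)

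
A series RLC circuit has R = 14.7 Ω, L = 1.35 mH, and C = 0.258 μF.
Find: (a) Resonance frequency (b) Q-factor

Step 1 — Resonance condition Im(Z)=0 gives ω₀ = 1/√(LC).
Step 2 — ω₀ = 1/√(0.00135·2.58e-07) = 5.358e+04 rad/s.
Step 3 — f₀ = ω₀/(2π) = 8528 Hz.
Step 4 — Series Q: Q = ω₀L/R = 5.358e+04·0.00135/14.7 = 4.921.

(a) f₀ = 8528 Hz  (b) Q = 4.921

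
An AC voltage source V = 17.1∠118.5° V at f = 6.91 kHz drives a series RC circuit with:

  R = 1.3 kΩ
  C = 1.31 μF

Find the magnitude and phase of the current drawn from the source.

Step 1 — Angular frequency: ω = 2π·f = 2π·6910 = 4.342e+04 rad/s.
Step 2 — Component impedances:
  R: Z = R = 1300 Ω
  C: Z = 1/(jωC) = -j/(ω·C) = 0 - j17.58 Ω
Step 3 — Series combination: Z_total = R + C = 1300 - j17.58 Ω = 1300∠-0.8° Ω.
Step 4 — Source phasor: V = 17.1∠118.5° V = -8.159 + j15.03 V.
Step 5 — Ohm's law: I = V / Z_total = (-8.159 + j15.03) / (1300 - j17.58) = -0.006432 + j0.01147 A.
Step 6 — Convert to polar: |I| = 0.01315 A, ∠I = 119.3°.

I = 0.01315∠119.3° A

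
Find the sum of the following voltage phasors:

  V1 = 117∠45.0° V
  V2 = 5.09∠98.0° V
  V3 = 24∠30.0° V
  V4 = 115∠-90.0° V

Step 1 — Convert each phasor to rectangular form:
  V1 = 117·(cos(45.0°) + j·sin(45.0°)) = 82.73 + j82.73 V
  V2 = 5.09·(cos(98.0°) + j·sin(98.0°)) = -0.7084 + j5.04 V
  V3 = 24·(cos(30.0°) + j·sin(30.0°)) = 20.78 + j12 V
  V4 = 115·(cos(-90.0°) + j·sin(-90.0°)) = 0 - j115 V
Step 2 — Sum components: V_total = 102.8 - j15.23 V.
Step 3 — Convert to polar: |V_total| = 103.9 V, ∠V_total = -8.4°.

V_total = 103.9∠-8.4° V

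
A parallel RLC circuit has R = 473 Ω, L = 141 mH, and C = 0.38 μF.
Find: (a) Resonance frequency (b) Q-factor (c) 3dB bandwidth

Step 1 — Resonance: ω₀ = 1/√(LC) = 1/√(0.141·3.8e-07) = 4320 rad/s.
Step 2 — f₀ = ω₀/(2π) = 687.6 Hz.
Step 3 — Parallel Q: Q = R/(ω₀L) = 473/(4320·0.141) = 0.7765.
Step 4 — Bandwidth: Δω = ω₀/Q = 5564 rad/s; BW = Δω/(2π) = 885.5 Hz.

(a) f₀ = 687.6 Hz  (b) Q = 0.7765  (c) BW = 885.5 Hz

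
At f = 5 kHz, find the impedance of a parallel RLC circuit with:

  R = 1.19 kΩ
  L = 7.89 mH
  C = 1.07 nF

Step 1 — Angular frequency: ω = 2π·f = 2π·5000 = 3.142e+04 rad/s.
Step 2 — Component impedances:
  R: Z = R = 1190 Ω
  L: Z = jωL = j·3.142e+04·0.00789 = 0 + j247.9 Ω
  C: Z = 1/(jωC) = -j/(ω·C) = 0 - j2.975e+04 Ω
Step 3 — Parallel combination: 1/Z_total = 1/R + 1/L + 1/C; Z_total = 50.28 + j239.4 Ω = 244.6∠78.1° Ω.

Z = 50.28 + j239.4 Ω = 244.6∠78.1° Ω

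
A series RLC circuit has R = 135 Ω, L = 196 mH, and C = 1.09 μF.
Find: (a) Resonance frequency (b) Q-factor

Step 1 — Resonance condition Im(Z)=0 gives ω₀ = 1/√(LC).
Step 2 — ω₀ = 1/√(0.196·1.09e-06) = 2164 rad/s.
Step 3 — f₀ = ω₀/(2π) = 344.3 Hz.
Step 4 — Series Q: Q = ω₀L/R = 2164·0.196/135 = 3.141.

(a) f₀ = 344.3 Hz  (b) Q = 3.141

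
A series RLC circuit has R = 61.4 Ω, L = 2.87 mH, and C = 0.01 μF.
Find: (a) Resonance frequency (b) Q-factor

Step 1 — Resonance condition Im(Z)=0 gives ω₀ = 1/√(LC).
Step 2 — ω₀ = 1/√(0.00287·1e-08) = 1.867e+05 rad/s.
Step 3 — f₀ = ω₀/(2π) = 2.971e+04 Hz.
Step 4 — Series Q: Q = ω₀L/R = 1.867e+05·0.00287/61.4 = 8.725.

(a) f₀ = 2.971e+04 Hz  (b) Q = 8.725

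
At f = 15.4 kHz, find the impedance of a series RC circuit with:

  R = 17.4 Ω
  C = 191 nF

Step 1 — Angular frequency: ω = 2π·f = 2π·1.54e+04 = 9.676e+04 rad/s.
Step 2 — Component impedances:
  R: Z = R = 17.4 Ω
  C: Z = 1/(jωC) = -j/(ω·C) = 0 - j54.11 Ω
Step 3 — Series combination: Z_total = R + C = 17.4 - j54.11 Ω = 56.84∠-72.2° Ω.

Z = 17.4 - j54.11 Ω = 56.84∠-72.2° Ω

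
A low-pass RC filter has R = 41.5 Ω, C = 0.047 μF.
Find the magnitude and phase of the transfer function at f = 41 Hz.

Step 1 — Angular frequency: ω = 2π·41 = 257.6 rad/s.
Step 2 — Transfer function: H(jω) = 1/(1 + jωRC).
Step 3 — Denominator: 1 + jωRC = 1 + j·257.6·41.5·4.7e-08 = 1 + j0.0005025.
Step 4 — H = 1 - j0.0005025.
Step 5 — Magnitude: |H| = 1 (-0.0 dB); phase: φ = -0.0°.

|H| = 1 (-0.0 dB), φ = -0.0°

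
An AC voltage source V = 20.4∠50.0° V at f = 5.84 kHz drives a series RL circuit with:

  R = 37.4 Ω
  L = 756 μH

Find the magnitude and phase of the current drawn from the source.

Step 1 — Angular frequency: ω = 2π·f = 2π·5840 = 3.669e+04 rad/s.
Step 2 — Component impedances:
  R: Z = R = 37.4 Ω
  L: Z = jωL = j·3.669e+04·0.000756 = 0 + j27.74 Ω
Step 3 — Series combination: Z_total = R + L = 37.4 + j27.74 Ω = 46.56∠36.6° Ω.
Step 4 — Source phasor: V = 20.4∠50.0° V = 13.11 + j15.63 V.
Step 5 — Ohm's law: I = V / Z_total = (13.11 + j15.63) / (37.4 + j27.74) = 0.4261 + j0.1018 A.
Step 6 — Convert to polar: |I| = 0.4381 A, ∠I = 13.4°.

I = 0.4381∠13.4° A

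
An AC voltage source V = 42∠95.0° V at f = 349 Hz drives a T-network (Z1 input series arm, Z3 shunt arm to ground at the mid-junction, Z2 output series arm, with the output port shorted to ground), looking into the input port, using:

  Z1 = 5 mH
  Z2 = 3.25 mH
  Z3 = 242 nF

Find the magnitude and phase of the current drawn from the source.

Step 1 — Angular frequency: ω = 2π·f = 2π·349 = 2193 rad/s.
Step 2 — Component impedances:
  Z1: Z = jωL = j·2193·0.005 = 0 + j10.96 Ω
  Z2: Z = jωL = j·2193·0.00325 = 0 + j7.127 Ω
  Z3: Z = 1/(jωC) = -j/(ω·C) = 0 - j1884 Ω
Step 3 — With the output port shorted to ground, the output series arm Z2 runs from the junction to ground; the shunt arm Z3 also runs from the junction to ground. They appear in parallel: Z3 || Z2 = 0 + j7.154 Ω.
Step 4 — Series with input arm Z1: Z_in = Z1 + (Z3 || Z2) = 0 + j18.12 Ω = 18.12∠90.0° Ω.
Step 5 — Source phasor: V = 42∠95.0° V = -3.661 + j41.84 V.
Step 6 — Ohm's law: I = V / Z_total = (-3.661 + j41.84) / (0 + j18.12) = 2.309 + j0.202 A.
Step 7 — Convert to polar: |I| = 2.318 A, ∠I = 5.0°.

I = 2.318∠5.0° A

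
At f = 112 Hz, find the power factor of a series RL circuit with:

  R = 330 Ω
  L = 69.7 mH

Step 1 — Angular frequency: ω = 2π·f = 2π·112 = 703.7 rad/s.
Step 2 — Component impedances:
  R: Z = R = 330 Ω
  L: Z = jωL = j·703.7·0.0697 = 0 + j49.05 Ω
Step 3 — Series combination: Z_total = R + L = 330 + j49.05 Ω = 333.6∠8.5° Ω.
Step 4 — Power factor: PF = cos(φ) = Re(Z)/|Z| = 330/333.63 = 0.9891.
Step 5 — Type: Im(Z) = 49.05 ⇒ lagging (phase φ = 8.5°).

PF = 0.9891 (lagging, φ = 8.5°)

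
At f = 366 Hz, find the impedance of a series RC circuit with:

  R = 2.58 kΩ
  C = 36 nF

Step 1 — Angular frequency: ω = 2π·f = 2π·366 = 2300 rad/s.
Step 2 — Component impedances:
  R: Z = R = 2580 Ω
  C: Z = 1/(jωC) = -j/(ω·C) = 0 - j1.208e+04 Ω
Step 3 — Series combination: Z_total = R + C = 2580 - j1.208e+04 Ω = 1.235e+04∠-77.9° Ω.

Z = 2580 - j1.208e+04 Ω = 1.235e+04∠-77.9° Ω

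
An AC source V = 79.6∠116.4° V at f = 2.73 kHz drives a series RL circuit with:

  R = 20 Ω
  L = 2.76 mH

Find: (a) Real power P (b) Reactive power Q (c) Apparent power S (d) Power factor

Step 1 — Angular frequency: ω = 2π·f = 2π·2730 = 1.715e+04 rad/s.
Step 2 — Component impedances:
  R: Z = R = 20 Ω
  L: Z = jωL = j·1.715e+04·0.00276 = 0 + j47.34 Ω
Step 3 — Series combination: Z_total = R + L = 20 + j47.34 Ω = 51.39∠67.1° Ω.
Step 4 — Source phasor: V = 79.6∠116.4° V = -35.39 + j71.3 V.
Step 5 — Current: I = V / Z = 1.01 + j1.174 A = 1.549∠49.3° A.
Step 6 — Complex power: S = V·I* = 47.98 + j113.6 VA.
Step 7 — Real power: P = Re(S) = 47.98 W.
Step 8 — Reactive power: Q = Im(S) = 113.6 VAR.
Step 9 — Apparent power: |S| = 123.3 VA.
Step 10 — Power factor: PF = P/|S| = 0.3892 (lagging).

(a) P = 47.98 W  (b) Q = 113.6 VAR  (c) S = 123.3 VA  (d) PF = 0.3892 (lagging)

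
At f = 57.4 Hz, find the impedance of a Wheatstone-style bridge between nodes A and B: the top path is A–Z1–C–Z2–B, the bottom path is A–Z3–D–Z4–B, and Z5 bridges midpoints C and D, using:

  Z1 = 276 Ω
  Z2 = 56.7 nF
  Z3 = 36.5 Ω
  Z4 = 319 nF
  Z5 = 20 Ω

Step 1 — Angular frequency: ω = 2π·f = 2π·57.4 = 360.7 rad/s.
Step 2 — Component impedances:
  Z1: Z = R = 276 Ω
  Z2: Z = 1/(jωC) = -j/(ω·C) = 0 - j4.89e+04 Ω
  Z3: Z = R = 36.5 Ω
  Z4: Z = 1/(jωC) = -j/(ω·C) = 0 - j8692 Ω
  Z5: Z = R = 20 Ω
Step 3 — Bridge requires nodal analysis (the Z5 bridge couples midpoints C and D, so the two paths cannot be reduced to a simple series/parallel combination). Setting node B to ground and injecting 1 A at node A, the 3-node admittance system at A, C, D solves to V_A = Z_AB = 32.26 - j7380 Ω = 7380∠-89.7° Ω.

Z = 32.26 - j7380 Ω = 7380∠-89.7° Ω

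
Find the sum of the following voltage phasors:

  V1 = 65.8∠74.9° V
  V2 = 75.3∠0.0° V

Step 1 — Convert each phasor to rectangular form:
  V1 = 65.8·(cos(74.9°) + j·sin(74.9°)) = 17.14 + j63.53 V
  V2 = 75.3·(cos(0.0°) + j·sin(0.0°)) = 75.3 V
Step 2 — Sum components: V_total = 92.44 + j63.53 V.
Step 3 — Convert to polar: |V_total| = 112.2 V, ∠V_total = 34.5°.

V_total = 112.2∠34.5° V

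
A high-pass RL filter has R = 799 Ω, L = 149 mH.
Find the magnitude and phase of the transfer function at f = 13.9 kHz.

Step 1 — Angular frequency: ω = 2π·1.39e+04 = 8.734e+04 rad/s.
Step 2 — Transfer function: H(jω) = jωL/(R + jωL).
Step 3 — Numerator jωL = j·1.301e+04; denominator R + jωL = 799 + j1.301e+04.
Step 4 — H = 0.9962 + j0.06117.
Step 5 — Magnitude: |H| = 0.9981 (-0.0 dB); phase: φ = 3.5°.

|H| = 0.9981 (-0.0 dB), φ = 3.5°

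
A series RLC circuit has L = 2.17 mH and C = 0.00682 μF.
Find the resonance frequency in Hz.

Step 1 — Resonance condition Im(Z)=0 gives ω₀ = 1/√(LC).
Step 2 — ω₀ = 1/√(0.00217·6.82e-09) = 2.599e+05 rad/s.
Step 3 — f₀ = ω₀/(2π) = 4.137e+04 Hz.

f₀ = 4.137e+04 Hz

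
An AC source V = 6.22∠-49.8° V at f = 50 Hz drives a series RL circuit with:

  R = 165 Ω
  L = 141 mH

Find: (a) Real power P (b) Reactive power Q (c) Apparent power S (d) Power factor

Step 1 — Angular frequency: ω = 2π·f = 2π·50 = 314.2 rad/s.
Step 2 — Component impedances:
  R: Z = R = 165 Ω
  L: Z = jωL = j·314.2·0.141 = 0 + j44.3 Ω
Step 3 — Series combination: Z_total = R + L = 165 + j44.3 Ω = 170.8∠15.0° Ω.
Step 4 — Source phasor: V = 6.22∠-49.8° V = 4.015 - j4.751 V.
Step 5 — Current: I = V / Z = 0.01549 - j0.03295 A = 0.03641∠-64.8° A.
Step 6 — Complex power: S = V·I* = 0.2187 + j0.05872 VA.
Step 7 — Real power: P = Re(S) = 0.2187 W.
Step 8 — Reactive power: Q = Im(S) = 0.05872 VAR.
Step 9 — Apparent power: |S| = 0.2265 VA.
Step 10 — Power factor: PF = P/|S| = 0.9658 (lagging).

(a) P = 0.2187 W  (b) Q = 0.05872 VAR  (c) S = 0.2265 VA  (d) PF = 0.9658 (lagging)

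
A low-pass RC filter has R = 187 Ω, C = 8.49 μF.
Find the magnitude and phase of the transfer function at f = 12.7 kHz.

Step 1 — Angular frequency: ω = 2π·1.27e+04 = 7.98e+04 rad/s.
Step 2 — Transfer function: H(jω) = 1/(1 + jωRC).
Step 3 — Denominator: 1 + jωRC = 1 + j·7.98e+04·187·8.49e-06 = 1 + j126.7.
Step 4 — H = 6.23e-05 - j0.007893.
Step 5 — Magnitude: |H| = 0.007893 (-42.1 dB); phase: φ = -89.5°.

|H| = 0.007893 (-42.1 dB), φ = -89.5°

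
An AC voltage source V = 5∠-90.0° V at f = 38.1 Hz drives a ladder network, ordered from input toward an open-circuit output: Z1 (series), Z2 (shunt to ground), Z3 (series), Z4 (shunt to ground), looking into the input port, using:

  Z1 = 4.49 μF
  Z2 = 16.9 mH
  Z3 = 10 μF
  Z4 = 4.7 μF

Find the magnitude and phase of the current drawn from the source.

Step 1 — Angular frequency: ω = 2π·f = 2π·38.1 = 239.4 rad/s.
Step 2 — Component impedances:
  Z1: Z = 1/(jωC) = -j/(ω·C) = 0 - j930.4 Ω
  Z2: Z = jωL = j·239.4·0.0169 = 0 + j4.046 Ω
  Z3: Z = 1/(jωC) = -j/(ω·C) = 0 - j417.7 Ω
  Z4: Z = 1/(jωC) = -j/(ω·C) = 0 - j888.8 Ω
Step 3 — Ladder network (open output): work backward from the far end, alternating series and parallel combinations. Z_in = 0 - j926.3 Ω = 926.3∠-90.0° Ω.
Step 4 — Source phasor: V = 5∠-90.0° V = 0 - j5 V.
Step 5 — Ohm's law: I = V / Z_total = (0 - j5) / (0 - j926.3) = 0.005398 A.
Step 6 — Convert to polar: |I| = 0.005398 A, ∠I = 0.0°.

I = 0.005398∠0.0° A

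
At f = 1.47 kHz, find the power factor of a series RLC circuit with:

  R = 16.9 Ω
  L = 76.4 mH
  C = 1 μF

Step 1 — Angular frequency: ω = 2π·f = 2π·1470 = 9236 rad/s.
Step 2 — Component impedances:
  R: Z = R = 16.9 Ω
  L: Z = jωL = j·9236·0.0764 = 0 + j705.7 Ω
  C: Z = 1/(jωC) = -j/(ω·C) = 0 - j108.3 Ω
Step 3 — Series combination: Z_total = R + L + C = 16.9 + j597.4 Ω = 597.6∠88.4° Ω.
Step 4 — Power factor: PF = cos(φ) = Re(Z)/|Z| = 16.9/597.6 = 0.02828.
Step 5 — Type: Im(Z) = 597.4 ⇒ lagging (phase φ = 88.4°).

PF = 0.02828 (lagging, φ = 88.4°)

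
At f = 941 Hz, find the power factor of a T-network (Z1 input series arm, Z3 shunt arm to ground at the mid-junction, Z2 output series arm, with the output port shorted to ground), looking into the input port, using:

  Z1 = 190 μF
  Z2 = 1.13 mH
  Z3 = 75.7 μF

Step 1 — Angular frequency: ω = 2π·f = 2π·941 = 5912 rad/s.
Step 2 — Component impedances:
  Z1: Z = 1/(jωC) = -j/(ω·C) = 0 - j0.8902 Ω
  Z2: Z = jωL = j·5912·0.00113 = 0 + j6.681 Ω
  Z3: Z = 1/(jωC) = -j/(ω·C) = 0 - j2.234 Ω
Step 3 — With the output port shorted to ground, the output series arm Z2 runs from the junction to ground; the shunt arm Z3 also runs from the junction to ground. They appear in parallel: Z3 || Z2 = 0 - j3.357 Ω.
Step 4 — Series with input arm Z1: Z_in = Z1 + (Z3 || Z2) = 0 - j4.247 Ω = 4.247∠-90.0° Ω.
Step 5 — Power factor: PF = cos(φ) = Re(Z)/|Z| = 0/4.247 = 0.
Step 6 — Type: Im(Z) = -4.247 ⇒ leading (phase φ = -90.0°).

PF = 0 (leading, φ = -90.0°)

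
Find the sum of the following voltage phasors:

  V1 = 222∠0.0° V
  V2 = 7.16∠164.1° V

Step 1 — Convert each phasor to rectangular form:
  V1 = 222·(cos(0.0°) + j·sin(0.0°)) = 222 V
  V2 = 7.16·(cos(164.1°) + j·sin(164.1°)) = -6.886 + j1.962 V
Step 2 — Sum components: V_total = 215.1 + j1.962 V.
Step 3 — Convert to polar: |V_total| = 215.1 V, ∠V_total = 0.5°.

V_total = 215.1∠0.5° V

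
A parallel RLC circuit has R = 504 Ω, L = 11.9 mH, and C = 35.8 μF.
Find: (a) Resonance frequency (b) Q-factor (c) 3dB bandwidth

Step 1 — Resonance: ω₀ = 1/√(LC) = 1/√(0.0119·3.58e-05) = 1532 rad/s.
Step 2 — f₀ = ω₀/(2π) = 243.8 Hz.
Step 3 — Parallel Q: Q = R/(ω₀L) = 504/(1532·0.0119) = 27.64.
Step 4 — Bandwidth: Δω = ω₀/Q = 55.42 rad/s; BW = Δω/(2π) = 8.821 Hz.

(a) f₀ = 243.8 Hz  (b) Q = 27.64  (c) BW = 8.821 Hz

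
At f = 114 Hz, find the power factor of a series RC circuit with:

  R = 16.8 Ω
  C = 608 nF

Step 1 — Angular frequency: ω = 2π·f = 2π·114 = 716.3 rad/s.
Step 2 — Component impedances:
  R: Z = R = 16.8 Ω
  C: Z = 1/(jωC) = -j/(ω·C) = 0 - j2296 Ω
Step 3 — Series combination: Z_total = R + C = 16.8 - j2296 Ω = 2296∠-89.6° Ω.
Step 4 — Power factor: PF = cos(φ) = Re(Z)/|Z| = 16.8/2296.3 = 0.007316.
Step 5 — Type: Im(Z) = -2296 ⇒ leading (phase φ = -89.6°).

PF = 0.007316 (leading, φ = -89.6°)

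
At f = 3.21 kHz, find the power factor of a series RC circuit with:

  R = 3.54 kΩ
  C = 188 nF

Step 1 — Angular frequency: ω = 2π·f = 2π·3210 = 2.017e+04 rad/s.
Step 2 — Component impedances:
  R: Z = R = 3540 Ω
  C: Z = 1/(jωC) = -j/(ω·C) = 0 - j263.7 Ω
Step 3 — Series combination: Z_total = R + C = 3540 - j263.7 Ω = 3550∠-4.3° Ω.
Step 4 — Power factor: PF = cos(φ) = Re(Z)/|Z| = 3540/3550 = 0.9972.
Step 5 — Type: Im(Z) = -263.7 ⇒ leading (phase φ = -4.3°).

PF = 0.9972 (leading, φ = -4.3°)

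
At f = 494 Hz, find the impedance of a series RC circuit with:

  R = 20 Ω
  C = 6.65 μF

Step 1 — Angular frequency: ω = 2π·f = 2π·494 = 3104 rad/s.
Step 2 — Component impedances:
  R: Z = R = 20 Ω
  C: Z = 1/(jωC) = -j/(ω·C) = 0 - j48.45 Ω
Step 3 — Series combination: Z_total = R + C = 20 - j48.45 Ω = 52.41∠-67.6° Ω.

Z = 20 - j48.45 Ω = 52.41∠-67.6° Ω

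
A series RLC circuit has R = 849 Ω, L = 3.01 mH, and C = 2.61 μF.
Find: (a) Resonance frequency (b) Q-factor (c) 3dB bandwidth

Step 1 — Resonance condition Im(Z)=0 gives ω₀ = 1/√(LC).
Step 2 — ω₀ = 1/√(0.00301·2.61e-06) = 1.128e+04 rad/s.
Step 3 — f₀ = ω₀/(2π) = 1796 Hz.
Step 4 — Series Q: Q = ω₀L/R = 1.128e+04·0.00301/849 = 0.04.
Step 5 — 3dB bandwidth: Δω = ω₀/Q = 2.821e+05 rad/s; BW = Δω/(2π) = 4.489e+04 Hz.

(a) f₀ = 1796 Hz  (b) Q = 0.04  (c) BW = 4.489e+04 Hz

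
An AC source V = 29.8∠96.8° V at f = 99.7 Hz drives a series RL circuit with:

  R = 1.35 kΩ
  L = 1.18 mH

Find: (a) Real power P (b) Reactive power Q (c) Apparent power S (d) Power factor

Step 1 — Angular frequency: ω = 2π·f = 2π·99.7 = 626.4 rad/s.
Step 2 — Component impedances:
  R: Z = R = 1350 Ω
  L: Z = jωL = j·626.4·0.00118 = 0 + j0.7392 Ω
Step 3 — Series combination: Z_total = R + L = 1350 + j0.7392 Ω = 1350∠0.0° Ω.
Step 4 — Source phasor: V = 29.8∠96.8° V = -3.528 + j29.59 V.
Step 5 — Current: I = V / Z = -0.002602 + j0.02192 A = 0.02207∠96.8° A.
Step 6 — Complex power: S = V·I* = 0.6578 + j0.0003602 VA.
Step 7 — Real power: P = Re(S) = 0.6578 W.
Step 8 — Reactive power: Q = Im(S) = 0.0003602 VAR.
Step 9 — Apparent power: |S| = 0.6578 VA.
Step 10 — Power factor: PF = P/|S| = 1 (lagging).

(a) P = 0.6578 W  (b) Q = 0.0003602 VAR  (c) S = 0.6578 VA  (d) PF = 1 (lagging)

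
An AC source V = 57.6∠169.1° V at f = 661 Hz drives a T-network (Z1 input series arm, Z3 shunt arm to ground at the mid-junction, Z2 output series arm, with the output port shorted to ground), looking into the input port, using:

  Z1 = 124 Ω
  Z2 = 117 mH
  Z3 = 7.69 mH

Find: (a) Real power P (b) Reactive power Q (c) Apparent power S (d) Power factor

Step 1 — Angular frequency: ω = 2π·f = 2π·661 = 4153 rad/s.
Step 2 — Component impedances:
  Z1: Z = R = 124 Ω
  Z2: Z = jωL = j·4153·0.117 = 0 + j485.9 Ω
  Z3: Z = jωL = j·4153·0.00769 = 0 + j31.94 Ω
Step 3 — With the output port shorted to ground, the output series arm Z2 runs from the junction to ground; the shunt arm Z3 also runs from the junction to ground. They appear in parallel: Z3 || Z2 = 0 + j29.97 Ω.
Step 4 — Series with input arm Z1: Z_in = Z1 + (Z3 || Z2) = 124 + j29.97 Ω = 127.6∠13.6° Ω.
Step 5 — Source phasor: V = 57.6∠169.1° V = -56.56 + j10.89 V.
Step 6 — Current: I = V / Z = -0.4109 + j0.1871 A = 0.4515∠155.5° A.
Step 7 — Complex power: S = V·I* = 25.28 + j6.11 VA.
Step 8 — Real power: P = Re(S) = 25.28 W.
Step 9 — Reactive power: Q = Im(S) = 6.11 VAR.
Step 10 — Apparent power: |S| = 26.01 VA.
Step 11 — Power factor: PF = P/|S| = 0.972 (lagging).

(a) P = 25.28 W  (b) Q = 6.11 VAR  (c) S = 26.01 VA  (d) PF = 0.972 (lagging)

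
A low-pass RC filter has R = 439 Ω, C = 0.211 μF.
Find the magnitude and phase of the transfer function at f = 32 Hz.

Step 1 — Angular frequency: ω = 2π·32 = 201.1 rad/s.
Step 2 — Transfer function: H(jω) = 1/(1 + jωRC).
Step 3 — Denominator: 1 + jωRC = 1 + j·201.1·439·2.11e-07 = 1 + j0.01862.
Step 4 — H = 0.9997 - j0.01862.
Step 5 — Magnitude: |H| = 0.9998 (-0.0 dB); phase: φ = -1.1°.

|H| = 0.9998 (-0.0 dB), φ = -1.1°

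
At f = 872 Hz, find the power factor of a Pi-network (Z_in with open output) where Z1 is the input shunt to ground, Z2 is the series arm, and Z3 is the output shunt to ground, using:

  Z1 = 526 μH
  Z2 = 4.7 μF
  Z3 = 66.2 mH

Step 1 — Angular frequency: ω = 2π·f = 2π·872 = 5479 rad/s.
Step 2 — Component impedances:
  Z1: Z = jωL = j·5479·0.000526 = 0 + j2.882 Ω
  Z2: Z = 1/(jωC) = -j/(ω·C) = 0 - j38.83 Ω
  Z3: Z = jωL = j·5479·0.0662 = 0 + j362.7 Ω
Step 3 — With open output, the series arm Z2 and the output shunt Z3 appear in series to ground: Z2 + Z3 = 0 + j323.9 Ω.
Step 4 — Parallel with input shunt Z1: Z_in = Z1 || (Z2 + Z3) = 0 + j2.857 Ω = 2.857∠90.0° Ω.
Step 5 — Power factor: PF = cos(φ) = Re(Z)/|Z| = -0/2.857 = -0.
Step 6 — Type: Im(Z) = 2.857 ⇒ lagging (phase φ = 90.0°).

PF = -0 (lagging, φ = 90.0°)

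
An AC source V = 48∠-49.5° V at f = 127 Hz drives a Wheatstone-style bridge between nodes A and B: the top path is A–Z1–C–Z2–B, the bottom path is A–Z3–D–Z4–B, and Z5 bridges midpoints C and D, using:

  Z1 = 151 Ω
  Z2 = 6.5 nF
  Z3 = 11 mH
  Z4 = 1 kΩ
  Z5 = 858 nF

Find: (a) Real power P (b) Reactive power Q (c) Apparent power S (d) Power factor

Step 1 — Angular frequency: ω = 2π·f = 2π·127 = 798 rad/s.
Step 2 — Component impedances:
  Z1: Z = R = 151 Ω
  Z2: Z = 1/(jωC) = -j/(ω·C) = 0 - j1.928e+05 Ω
  Z3: Z = jωL = j·798·0.011 = 0 + j8.778 Ω
  Z4: Z = R = 1000 Ω
  Z5: Z = 1/(jωC) = -j/(ω·C) = 0 - j1461 Ω
Step 3 — Bridge requires nodal analysis (the Z5 bridge couples midpoints C and D, so the two paths cannot be reduced to a simple series/parallel combination). Setting node B to ground and injecting 1 A at node A, the 3-node admittance system at A, C, D solves to V_A = Z_AB = 1000 + j3.634 Ω = 1000∠0.2° Ω.
Step 4 — Source phasor: V = 48∠-49.5° V = 31.17 - j36.5 V.
Step 5 — Current: I = V / Z = 0.03104 - j0.03661 A = 0.048∠-49.7° A.
Step 6 — Complex power: S = V·I* = 2.304 + j0.008372 VA.
Step 7 — Real power: P = Re(S) = 2.304 W.
Step 8 — Reactive power: Q = Im(S) = 0.008372 VAR.
Step 9 — Apparent power: |S| = 2.304 VA.
Step 10 — Power factor: PF = P/|S| = 1 (lagging).

(a) P = 2.304 W  (b) Q = 0.008372 VAR  (c) S = 2.304 VA  (d) PF = 1 (lagging)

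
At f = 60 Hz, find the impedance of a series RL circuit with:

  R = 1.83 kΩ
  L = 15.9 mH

Step 1 — Angular frequency: ω = 2π·f = 2π·60 = 377 rad/s.
Step 2 — Component impedances:
  R: Z = R = 1830 Ω
  L: Z = jωL = j·377·0.0159 = 0 + j5.994 Ω
Step 3 — Series combination: Z_total = R + L = 1830 + j5.994 Ω = 1830∠0.2° Ω.

Z = 1830 + j5.994 Ω = 1830∠0.2° Ω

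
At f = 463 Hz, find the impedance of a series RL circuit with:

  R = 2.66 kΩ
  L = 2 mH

Step 1 — Angular frequency: ω = 2π·f = 2π·463 = 2909 rad/s.
Step 2 — Component impedances:
  R: Z = R = 2660 Ω
  L: Z = jωL = j·2909·0.002 = 0 + j5.818 Ω
Step 3 — Series combination: Z_total = R + L = 2660 + j5.818 Ω = 2660∠0.1° Ω.

Z = 2660 + j5.818 Ω = 2660∠0.1° Ω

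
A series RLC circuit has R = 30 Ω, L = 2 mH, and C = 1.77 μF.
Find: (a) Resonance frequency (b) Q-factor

Step 1 — Resonance condition Im(Z)=0 gives ω₀ = 1/√(LC).
Step 2 — ω₀ = 1/√(0.002·1.77e-06) = 1.681e+04 rad/s.
Step 3 — f₀ = ω₀/(2π) = 2675 Hz.
Step 4 — Series Q: Q = ω₀L/R = 1.681e+04·0.002/30 = 1.12.

(a) f₀ = 2675 Hz  (b) Q = 1.12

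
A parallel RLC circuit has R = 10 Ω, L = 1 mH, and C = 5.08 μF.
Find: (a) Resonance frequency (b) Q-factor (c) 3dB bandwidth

Step 1 — Resonance: ω₀ = 1/√(LC) = 1/√(0.001·5.08e-06) = 1.403e+04 rad/s.
Step 2 — f₀ = ω₀/(2π) = 2233 Hz.
Step 3 — Parallel Q: Q = R/(ω₀L) = 10/(1.403e+04·0.001) = 0.7127.
Step 4 — Bandwidth: Δω = ω₀/Q = 1.969e+04 rad/s; BW = Δω/(2π) = 3133 Hz.

(a) f₀ = 2233 Hz  (b) Q = 0.7127  (c) BW = 3133 Hz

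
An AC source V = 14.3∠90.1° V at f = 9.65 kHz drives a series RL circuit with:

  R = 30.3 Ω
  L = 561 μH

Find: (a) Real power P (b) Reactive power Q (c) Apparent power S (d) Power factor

Step 1 — Angular frequency: ω = 2π·f = 2π·9650 = 6.063e+04 rad/s.
Step 2 — Component impedances:
  R: Z = R = 30.3 Ω
  L: Z = jωL = j·6.063e+04·0.000561 = 0 + j34.01 Ω
Step 3 — Series combination: Z_total = R + L = 30.3 + j34.01 Ω = 45.55∠48.3° Ω.
Step 4 — Source phasor: V = 14.3∠90.1° V = -0.02496 + j14.3 V.
Step 5 — Current: I = V / Z = 0.234 + j0.2092 A = 0.3139∠41.8° A.
Step 6 — Complex power: S = V·I* = 2.986 + j3.352 VA.
Step 7 — Real power: P = Re(S) = 2.986 W.
Step 8 — Reactive power: Q = Im(S) = 3.352 VAR.
Step 9 — Apparent power: |S| = 4.489 VA.
Step 10 — Power factor: PF = P/|S| = 0.6652 (lagging).

(a) P = 2.986 W  (b) Q = 3.352 VAR  (c) S = 4.489 VA  (d) PF = 0.6652 (lagging)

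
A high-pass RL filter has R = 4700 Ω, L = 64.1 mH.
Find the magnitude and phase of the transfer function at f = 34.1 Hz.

Step 1 — Angular frequency: ω = 2π·34.1 = 214.3 rad/s.
Step 2 — Transfer function: H(jω) = jωL/(R + jωL).
Step 3 — Numerator jωL = j·13.73; denominator R + jωL = 4700 + j13.73.
Step 4 — H = 8.539e-06 + j0.002922.
Step 5 — Magnitude: |H| = 0.002922 (-50.7 dB); phase: φ = 89.8°.

|H| = 0.002922 (-50.7 dB), φ = 89.8°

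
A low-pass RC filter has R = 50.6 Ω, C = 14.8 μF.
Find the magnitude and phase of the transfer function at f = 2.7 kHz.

Step 1 — Angular frequency: ω = 2π·2700 = 1.696e+04 rad/s.
Step 2 — Transfer function: H(jω) = 1/(1 + jωRC).
Step 3 — Denominator: 1 + jωRC = 1 + j·1.696e+04·50.6·1.48e-05 = 1 + j12.7.
Step 4 — H = 0.006158 - j0.07823.
Step 5 — Magnitude: |H| = 0.07847 (-22.1 dB); phase: φ = -85.5°.

|H| = 0.07847 (-22.1 dB), φ = -85.5°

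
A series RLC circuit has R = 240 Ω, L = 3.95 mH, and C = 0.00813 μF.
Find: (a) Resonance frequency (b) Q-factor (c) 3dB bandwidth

Step 1 — Resonance condition Im(Z)=0 gives ω₀ = 1/√(LC).
Step 2 — ω₀ = 1/√(0.00395·8.13e-09) = 1.765e+05 rad/s.
Step 3 — f₀ = ω₀/(2π) = 2.809e+04 Hz.
Step 4 — Series Q: Q = ω₀L/R = 1.765e+05·0.00395/240 = 2.904.
Step 5 — 3dB bandwidth: Δω = ω₀/Q = 6.076e+04 rad/s; BW = Δω/(2π) = 9670 Hz.

(a) f₀ = 2.809e+04 Hz  (b) Q = 2.904  (c) BW = 9670 Hz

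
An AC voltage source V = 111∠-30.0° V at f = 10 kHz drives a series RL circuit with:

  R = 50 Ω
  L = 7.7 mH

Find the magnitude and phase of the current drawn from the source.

Step 1 — Angular frequency: ω = 2π·f = 2π·1e+04 = 6.283e+04 rad/s.
Step 2 — Component impedances:
  R: Z = R = 50 Ω
  L: Z = jωL = j·6.283e+04·0.0077 = 0 + j483.8 Ω
Step 3 — Series combination: Z_total = R + L = 50 + j483.8 Ω = 486.4∠84.1° Ω.
Step 4 — Source phasor: V = 111∠-30.0° V = 96.13 - j55.5 V.
Step 5 — Ohm's law: I = V / Z_total = (96.13 - j55.5) / (50 + j483.8) = -0.09319 - j0.2083 A.
Step 6 — Convert to polar: |I| = 0.2282 A, ∠I = -114.1°.

I = 0.2282∠-114.1° A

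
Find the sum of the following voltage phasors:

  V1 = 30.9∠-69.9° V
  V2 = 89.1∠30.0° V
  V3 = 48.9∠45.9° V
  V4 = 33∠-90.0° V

Step 1 — Convert each phasor to rectangular form:
  V1 = 30.9·(cos(-69.9°) + j·sin(-69.9°)) = 10.62 - j29.02 V
  V2 = 89.1·(cos(30.0°) + j·sin(30.0°)) = 77.16 + j44.55 V
  V3 = 48.9·(cos(45.9°) + j·sin(45.9°)) = 34.03 + j35.12 V
  V4 = 33·(cos(-90.0°) + j·sin(-90.0°)) = 0 - j33 V
Step 2 — Sum components: V_total = 121.8 + j17.65 V.
Step 3 — Convert to polar: |V_total| = 123.1 V, ∠V_total = 8.2°.

V_total = 123.1∠8.2° V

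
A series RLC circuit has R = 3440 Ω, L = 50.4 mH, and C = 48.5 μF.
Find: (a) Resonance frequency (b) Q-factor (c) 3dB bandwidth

Step 1 — Resonance condition Im(Z)=0 gives ω₀ = 1/√(LC).
Step 2 — ω₀ = 1/√(0.0504·4.85e-05) = 639.6 rad/s.
Step 3 — f₀ = ω₀/(2π) = 101.8 Hz.
Step 4 — Series Q: Q = ω₀L/R = 639.6·0.0504/3440 = 0.009371.
Step 5 — 3dB bandwidth: Δω = ω₀/Q = 6.825e+04 rad/s; BW = Δω/(2π) = 1.086e+04 Hz.

(a) f₀ = 101.8 Hz  (b) Q = 0.009371  (c) BW = 1.086e+04 Hz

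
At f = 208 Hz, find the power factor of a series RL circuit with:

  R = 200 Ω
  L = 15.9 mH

Step 1 — Angular frequency: ω = 2π·f = 2π·208 = 1307 rad/s.
Step 2 — Component impedances:
  R: Z = R = 200 Ω
  L: Z = jωL = j·1307·0.0159 = 0 + j20.78 Ω
Step 3 — Series combination: Z_total = R + L = 200 + j20.78 Ω = 201.1∠5.9° Ω.
Step 4 — Power factor: PF = cos(φ) = Re(Z)/|Z| = 200/201.08 = 0.9946.
Step 5 — Type: Im(Z) = 20.78 ⇒ lagging (phase φ = 5.9°).

PF = 0.9946 (lagging, φ = 5.9°)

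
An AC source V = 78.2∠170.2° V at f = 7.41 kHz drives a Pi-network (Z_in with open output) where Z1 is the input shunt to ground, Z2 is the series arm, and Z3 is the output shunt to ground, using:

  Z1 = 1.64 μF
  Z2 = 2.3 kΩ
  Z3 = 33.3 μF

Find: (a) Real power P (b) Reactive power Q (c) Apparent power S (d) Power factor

Step 1 — Angular frequency: ω = 2π·f = 2π·7410 = 4.656e+04 rad/s.
Step 2 — Component impedances:
  Z1: Z = 1/(jωC) = -j/(ω·C) = 0 - j13.1 Ω
  Z2: Z = R = 2300 Ω
  Z3: Z = 1/(jωC) = -j/(ω·C) = 0 - j0.645 Ω
Step 3 — With open output, the series arm Z2 and the output shunt Z3 appear in series to ground: Z2 + Z3 = 2300 - j0.645 Ω.
Step 4 — Parallel with input shunt Z1: Z_in = Z1 || (Z2 + Z3) = 0.07457 - j13.1 Ω = 13.1∠-89.7° Ω.
Step 5 — Source phasor: V = 78.2∠170.2° V = -77.06 + j13.31 V.
Step 6 — Current: I = V / Z = -1.05 - j5.878 A = 5.971∠-100.1° A.
Step 7 — Complex power: S = V·I* = 2.659 - j466.9 VA.
Step 8 — Real power: P = Re(S) = 2.659 W.
Step 9 — Reactive power: Q = Im(S) = -466.9 VAR.
Step 10 — Apparent power: |S| = 466.9 VA.
Step 11 — Power factor: PF = P/|S| = 0.005694 (leading).

(a) P = 2.659 W  (b) Q = -466.9 VAR  (c) S = 466.9 VA  (d) PF = 0.005694 (leading)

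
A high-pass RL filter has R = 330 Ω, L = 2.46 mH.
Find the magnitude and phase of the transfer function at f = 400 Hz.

Step 1 — Angular frequency: ω = 2π·400 = 2513 rad/s.
Step 2 — Transfer function: H(jω) = jωL/(R + jωL).
Step 3 — Numerator jωL = j·6.183; denominator R + jωL = 330 + j6.183.
Step 4 — H = 0.0003509 + j0.01873.
Step 5 — Magnitude: |H| = 0.01873 (-34.5 dB); phase: φ = 88.9°.

|H| = 0.01873 (-34.5 dB), φ = 88.9°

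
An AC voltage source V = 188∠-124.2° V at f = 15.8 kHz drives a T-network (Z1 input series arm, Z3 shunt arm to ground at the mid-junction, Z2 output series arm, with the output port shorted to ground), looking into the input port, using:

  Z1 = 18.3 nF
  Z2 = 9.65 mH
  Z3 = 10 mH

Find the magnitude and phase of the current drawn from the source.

Step 1 — Angular frequency: ω = 2π·f = 2π·1.58e+04 = 9.927e+04 rad/s.
Step 2 — Component impedances:
  Z1: Z = 1/(jωC) = -j/(ω·C) = 0 - j550.4 Ω
  Z2: Z = jωL = j·9.927e+04·0.00965 = 0 + j958 Ω
  Z3: Z = jωL = j·9.927e+04·0.01 = 0 + j992.7 Ω
Step 3 — With the output port shorted to ground, the output series arm Z2 runs from the junction to ground; the shunt arm Z3 also runs from the junction to ground. They appear in parallel: Z3 || Z2 = 0 + j487.5 Ω.
Step 4 — Series with input arm Z1: Z_in = Z1 + (Z3 || Z2) = 0 - j62.91 Ω = 62.91∠-90.0° Ω.
Step 5 — Source phasor: V = 188∠-124.2° V = -105.7 - j155.5 V.
Step 6 — Ohm's law: I = V / Z_total = (-105.7 - j155.5) / (0 - j62.91) = 2.472 - j1.68 A.
Step 7 — Convert to polar: |I| = 2.988 A, ∠I = -34.2°.

I = 2.988∠-34.2° A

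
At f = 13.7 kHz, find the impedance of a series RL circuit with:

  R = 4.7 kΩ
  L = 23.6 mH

Step 1 — Angular frequency: ω = 2π·f = 2π·1.37e+04 = 8.608e+04 rad/s.
Step 2 — Component impedances:
  R: Z = R = 4700 Ω
  L: Z = jωL = j·8.608e+04·0.0236 = 0 + j2031 Ω
Step 3 — Series combination: Z_total = R + L = 4700 + j2031 Ω = 5120∠23.4° Ω.

Z = 4700 + j2031 Ω = 5120∠23.4° Ω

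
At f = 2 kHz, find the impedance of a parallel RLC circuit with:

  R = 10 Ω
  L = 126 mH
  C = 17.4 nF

Step 1 — Angular frequency: ω = 2π·f = 2π·2000 = 1.257e+04 rad/s.
Step 2 — Component impedances:
  R: Z = R = 10 Ω
  L: Z = jωL = j·1.257e+04·0.126 = 0 + j1583 Ω
  C: Z = 1/(jωC) = -j/(ω·C) = 0 - j4573 Ω
Step 3 — Parallel combination: 1/Z_total = 1/R + 1/L + 1/C; Z_total = 10 + j0.04129 Ω = 10∠0.2° Ω.

Z = 10 + j0.04129 Ω = 10∠0.2° Ω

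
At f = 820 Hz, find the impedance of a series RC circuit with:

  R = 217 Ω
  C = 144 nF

Step 1 — Angular frequency: ω = 2π·f = 2π·820 = 5152 rad/s.
Step 2 — Component impedances:
  R: Z = R = 217 Ω
  C: Z = 1/(jωC) = -j/(ω·C) = 0 - j1348 Ω
Step 3 — Series combination: Z_total = R + C = 217 - j1348 Ω = 1365∠-80.9° Ω.

Z = 217 - j1348 Ω = 1365∠-80.9° Ω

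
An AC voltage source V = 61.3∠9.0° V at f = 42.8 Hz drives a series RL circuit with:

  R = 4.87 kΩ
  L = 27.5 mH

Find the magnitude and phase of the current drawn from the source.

Step 1 — Angular frequency: ω = 2π·f = 2π·42.8 = 268.9 rad/s.
Step 2 — Component impedances:
  R: Z = R = 4870 Ω
  L: Z = jωL = j·268.9·0.0275 = 0 + j7.395 Ω
Step 3 — Series combination: Z_total = R + L = 4870 + j7.395 Ω = 4870∠0.1° Ω.
Step 4 — Source phasor: V = 61.3∠9.0° V = 60.55 + j9.589 V.
Step 5 — Ohm's law: I = V / Z_total = (60.55 + j9.589) / (4870 + j7.395) = 0.01244 + j0.00195 A.
Step 6 — Convert to polar: |I| = 0.01259 A, ∠I = 8.9°.

I = 0.01259∠8.9° A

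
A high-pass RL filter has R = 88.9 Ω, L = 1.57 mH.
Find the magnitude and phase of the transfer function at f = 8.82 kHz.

Step 1 — Angular frequency: ω = 2π·8820 = 5.542e+04 rad/s.
Step 2 — Transfer function: H(jω) = jωL/(R + jωL).
Step 3 — Numerator jωL = j·87.01; denominator R + jωL = 88.9 + j87.01.
Step 4 — H = 0.4892 + j0.4999.
Step 5 — Magnitude: |H| = 0.6995 (-3.1 dB); phase: φ = 45.6°.

|H| = 0.6995 (-3.1 dB), φ = 45.6°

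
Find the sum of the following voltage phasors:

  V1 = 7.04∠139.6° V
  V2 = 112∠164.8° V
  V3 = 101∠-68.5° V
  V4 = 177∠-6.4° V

Step 1 — Convert each phasor to rectangular form:
  V1 = 7.04·(cos(139.6°) + j·sin(139.6°)) = -5.361 + j4.563 V
  V2 = 112·(cos(164.8°) + j·sin(164.8°)) = -108.1 + j29.37 V
  V3 = 101·(cos(-68.5°) + j·sin(-68.5°)) = 37.02 - j93.97 V
  V4 = 177·(cos(-6.4°) + j·sin(-6.4°)) = 175.9 - j19.73 V
Step 2 — Sum components: V_total = 99.47 - j79.77 V.
Step 3 — Convert to polar: |V_total| = 127.5 V, ∠V_total = -38.7°.

V_total = 127.5∠-38.7° V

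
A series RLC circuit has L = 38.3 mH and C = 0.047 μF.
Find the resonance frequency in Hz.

Step 1 — Resonance condition Im(Z)=0 gives ω₀ = 1/√(LC).
Step 2 — ω₀ = 1/√(0.0383·4.7e-08) = 2.357e+04 rad/s.
Step 3 — f₀ = ω₀/(2π) = 3751 Hz.

f₀ = 3751 Hz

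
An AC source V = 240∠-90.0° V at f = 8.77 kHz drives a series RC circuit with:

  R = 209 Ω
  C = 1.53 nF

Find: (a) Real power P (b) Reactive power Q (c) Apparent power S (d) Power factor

Step 1 — Angular frequency: ω = 2π·f = 2π·8770 = 5.51e+04 rad/s.
Step 2 — Component impedances:
  R: Z = R = 209 Ω
  C: Z = 1/(jωC) = -j/(ω·C) = 0 - j1.186e+04 Ω
Step 3 — Series combination: Z_total = R + C = 209 - j1.186e+04 Ω = 1.186e+04∠-89.0° Ω.
Step 4 — Source phasor: V = 240∠-90.0° V = 0 - j240 V.
Step 5 — Current: I = V / Z = 0.02023 - j0.0003564 A = 0.02023∠-1.0° A.
Step 6 — Complex power: S = V·I* = 0.08554 - j4.855 VA.
Step 7 — Real power: P = Re(S) = 0.08554 W.
Step 8 — Reactive power: Q = Im(S) = -4.855 VAR.
Step 9 — Apparent power: |S| = 4.855 VA.
Step 10 — Power factor: PF = P/|S| = 0.01762 (leading).

(a) P = 0.08554 W  (b) Q = -4.855 VAR  (c) S = 4.855 VA  (d) PF = 0.01762 (leading)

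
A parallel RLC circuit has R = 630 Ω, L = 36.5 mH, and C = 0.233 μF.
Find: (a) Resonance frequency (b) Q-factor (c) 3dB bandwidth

Step 1 — Resonance: ω₀ = 1/√(LC) = 1/√(0.0365·2.33e-07) = 1.084e+04 rad/s.
Step 2 — f₀ = ω₀/(2π) = 1726 Hz.
Step 3 — Parallel Q: Q = R/(ω₀L) = 630/(1.084e+04·0.0365) = 1.592.
Step 4 — Bandwidth: Δω = ω₀/Q = 6812 rad/s; BW = Δω/(2π) = 1084 Hz.

(a) f₀ = 1726 Hz  (b) Q = 1.592  (c) BW = 1084 Hz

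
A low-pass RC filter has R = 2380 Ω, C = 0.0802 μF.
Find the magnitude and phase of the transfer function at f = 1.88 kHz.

Step 1 — Angular frequency: ω = 2π·1880 = 1.181e+04 rad/s.
Step 2 — Transfer function: H(jω) = 1/(1 + jωRC).
Step 3 — Denominator: 1 + jωRC = 1 + j·1.181e+04·2380·8.02e-08 = 1 + j2.255.
Step 4 — H = 0.1644 - j0.3706.
Step 5 — Magnitude: |H| = 0.4054 (-7.8 dB); phase: φ = -66.1°.

|H| = 0.4054 (-7.8 dB), φ = -66.1°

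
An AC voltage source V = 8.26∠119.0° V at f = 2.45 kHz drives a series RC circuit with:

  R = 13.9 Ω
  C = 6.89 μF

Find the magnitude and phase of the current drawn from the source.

Step 1 — Angular frequency: ω = 2π·f = 2π·2450 = 1.539e+04 rad/s.
Step 2 — Component impedances:
  R: Z = R = 13.9 Ω
  C: Z = 1/(jωC) = -j/(ω·C) = 0 - j9.428 Ω
Step 3 — Series combination: Z_total = R + C = 13.9 - j9.428 Ω = 16.8∠-34.1° Ω.
Step 4 — Source phasor: V = 8.26∠119.0° V = -4.005 + j7.224 V.
Step 5 — Ohm's law: I = V / Z_total = (-4.005 + j7.224) / (13.9 - j9.428) = -0.4388 + j0.2221 A.
Step 6 — Convert to polar: |I| = 0.4918 A, ∠I = 153.1°.

I = 0.4918∠153.1° A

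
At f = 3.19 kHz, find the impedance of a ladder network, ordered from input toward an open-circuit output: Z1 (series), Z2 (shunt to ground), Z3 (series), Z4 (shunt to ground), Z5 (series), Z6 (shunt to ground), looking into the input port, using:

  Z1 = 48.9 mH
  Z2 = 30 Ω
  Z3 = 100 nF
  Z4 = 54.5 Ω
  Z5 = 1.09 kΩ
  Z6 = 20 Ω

Step 1 — Angular frequency: ω = 2π·f = 2π·3190 = 2.004e+04 rad/s.
Step 2 — Component impedances:
  Z1: Z = jωL = j·2.004e+04·0.0489 = 0 + j980.1 Ω
  Z2: Z = R = 30 Ω
  Z3: Z = 1/(jωC) = -j/(ω·C) = 0 - j498.9 Ω
  Z4: Z = R = 54.5 Ω
  Z5: Z = R = 1090 Ω
  Z6: Z = R = 20 Ω
Step 3 — Ladder network (open output): work backward from the far end, alternating series and parallel combinations. Z_in = 29.71 + j978.4 Ω = 978.8∠88.3° Ω.

Z = 29.71 + j978.4 Ω = 978.8∠88.3° Ω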